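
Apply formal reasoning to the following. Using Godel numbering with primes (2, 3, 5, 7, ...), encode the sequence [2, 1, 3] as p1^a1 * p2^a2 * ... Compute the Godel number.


Encode each element as an exponent of the corresponding prime:
  2^2 = 4
  3^1 = 3
  5^3 = 125
Product = 4 * 3 * 125 = 1500

1500


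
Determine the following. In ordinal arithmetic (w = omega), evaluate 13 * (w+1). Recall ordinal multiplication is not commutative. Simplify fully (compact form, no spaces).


Compute 13 * (w+1).
Ordinal * is associative and left-distributive over +, but NOT commutative; for finite n>1, n*w = w but w*n stays w*n.
By left-distributivity: 13 * (w+1) = 13*w + 13*1 = w + 13 = w+13.
Result = w+13

w+13


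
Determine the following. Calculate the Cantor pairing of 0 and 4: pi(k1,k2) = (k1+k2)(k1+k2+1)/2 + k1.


k1 + k2 = 4
(k1+k2)(k1+k2+1)/2 = 4 * 5 / 2 = 10
pi = 10 + 0 = 10

10


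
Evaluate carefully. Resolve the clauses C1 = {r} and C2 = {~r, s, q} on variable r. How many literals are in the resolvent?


Remove r from C1 and ~r from C2.
C1 remainder: {}
C2 remainder: {s, q}
Union (resolvent): {q, s}
Resolvent has 2 literal(s).

2


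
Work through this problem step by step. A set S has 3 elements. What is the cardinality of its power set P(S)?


The power set of a set with n elements has 2^n elements.
|P(S)| = 2^3 = 8

8


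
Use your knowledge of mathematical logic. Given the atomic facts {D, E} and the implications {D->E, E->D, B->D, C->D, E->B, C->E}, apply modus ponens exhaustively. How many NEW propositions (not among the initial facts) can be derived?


Initial facts: {D, E}
Apply modus ponens to closure:
  E and E->B  =>  B
Final known: {B, D, E}
New propositions: {B}
Count = 1

1


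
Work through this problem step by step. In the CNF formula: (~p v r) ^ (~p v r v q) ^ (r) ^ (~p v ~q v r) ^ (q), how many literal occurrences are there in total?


Counting literals in each clause:
Clause 1: 2 literal(s)
Clause 2: 3 literal(s)
Clause 3: 1 literal(s)
Clause 4: 3 literal(s)
Clause 5: 1 literal(s)
Total = 10

10


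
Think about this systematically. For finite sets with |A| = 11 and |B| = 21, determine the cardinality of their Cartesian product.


The Cartesian product A x B contains all ordered pairs (a, b).
|A x B| = |A| * |B| = 11 * 21 = 231

231


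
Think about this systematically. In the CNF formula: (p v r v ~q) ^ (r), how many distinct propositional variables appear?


Identify each variable that appears in the formula.
Variables found: p, q, r
Count = 3

3


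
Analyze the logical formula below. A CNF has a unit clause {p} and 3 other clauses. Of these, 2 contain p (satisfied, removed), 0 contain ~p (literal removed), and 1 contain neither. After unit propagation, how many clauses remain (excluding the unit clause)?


Satisfied (removed): 2
Shortened (remain): 0
Unchanged (remain): 1
Remaining = 0 + 1 = 1

1


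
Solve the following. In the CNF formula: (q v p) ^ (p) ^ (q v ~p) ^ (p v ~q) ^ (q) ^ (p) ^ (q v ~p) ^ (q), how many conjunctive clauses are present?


A CNF formula is a conjunction of clauses.
Clauses are separated by ^.
Counting the conjuncts: 8 clauses.

8


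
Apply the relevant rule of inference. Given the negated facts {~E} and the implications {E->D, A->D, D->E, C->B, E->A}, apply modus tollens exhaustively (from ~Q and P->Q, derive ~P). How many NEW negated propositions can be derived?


Initial negated facts: {~E}
Apply modus tollens to closure:
  ~E and D->E  =>  ~D
  ~D and A->D  =>  ~A
Final negated: {~A, ~D, ~E}
New negations: {~A, ~D}
Count = 2

2


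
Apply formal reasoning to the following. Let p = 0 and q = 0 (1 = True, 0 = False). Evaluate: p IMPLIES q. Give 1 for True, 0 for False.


p = 0, q = 0
Operation: p IMPLIES q
Evaluate: 0 IMPLIES 0 = 1

1


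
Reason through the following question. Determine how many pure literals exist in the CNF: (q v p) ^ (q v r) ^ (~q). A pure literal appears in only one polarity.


Check each variable for pure literal status:
p: pure positive
q: mixed (not pure)
r: pure positive
Pure literal count = 2

2


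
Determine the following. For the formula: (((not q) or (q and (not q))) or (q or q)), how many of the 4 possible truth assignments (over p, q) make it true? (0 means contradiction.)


Check all 4 assignments:
p=0, q=0: 1
p=0, q=1: 1
p=1, q=0: 1
p=1, q=1: 1
Count of True = 4

4


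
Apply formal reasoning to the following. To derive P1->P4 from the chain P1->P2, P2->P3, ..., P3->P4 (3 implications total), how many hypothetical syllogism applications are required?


With 3 implications in a chain connecting 4 propositions:
P1->P2, P2->P3, ..., P3->P4
Steps needed = (number of implications) - 1 = 3 - 1 = 2

2


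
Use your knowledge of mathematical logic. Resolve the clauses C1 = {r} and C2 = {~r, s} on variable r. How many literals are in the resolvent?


Remove r from C1 and ~r from C2.
C1 remainder: {}
C2 remainder: {s}
Union (resolvent): {s}
Resolvent has 1 literal(s).

1


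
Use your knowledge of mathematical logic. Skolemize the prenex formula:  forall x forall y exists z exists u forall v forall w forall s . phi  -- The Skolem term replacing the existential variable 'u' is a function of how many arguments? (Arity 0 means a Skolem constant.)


Quantifier prefix: forall x forall y exists z exists u forall v forall w forall s
'u' is existentially quantified at position 4.
Universal variables preceding it: x, y
Skolem function arity = 2

2


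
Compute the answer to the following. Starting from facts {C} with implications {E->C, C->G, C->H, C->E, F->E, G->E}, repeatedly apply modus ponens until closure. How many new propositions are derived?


Initial facts: {C}
Apply modus ponens to closure:
  C and C->G  =>  G
  C and C->H  =>  H
  C and C->E  =>  E
Final known: {C, E, G, H}
New propositions: {E, G, H}
Count = 3

3


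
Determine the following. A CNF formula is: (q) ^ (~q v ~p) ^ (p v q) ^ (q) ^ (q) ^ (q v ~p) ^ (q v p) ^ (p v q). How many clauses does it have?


A CNF formula is a conjunction of clauses.
Clauses are separated by ^.
Counting the conjuncts: 8 clauses.

8


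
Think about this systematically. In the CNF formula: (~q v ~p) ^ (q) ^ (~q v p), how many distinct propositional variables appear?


Identify each variable that appears in the formula.
Variables found: p, q
Count = 2

2


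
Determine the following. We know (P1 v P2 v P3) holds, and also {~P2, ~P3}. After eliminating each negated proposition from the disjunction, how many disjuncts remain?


Original disjuncts (3): P1, P2, P3
Negated (eliminate): ~P2, ~P3
Remaining disjuncts: P1
Count = 3 - 2 = 1

1


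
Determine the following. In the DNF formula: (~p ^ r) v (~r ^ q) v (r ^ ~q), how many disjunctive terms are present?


A DNF formula is a disjunction of terms (conjunctions).
Terms are separated by v.
Counting the disjuncts: 3 terms.

3


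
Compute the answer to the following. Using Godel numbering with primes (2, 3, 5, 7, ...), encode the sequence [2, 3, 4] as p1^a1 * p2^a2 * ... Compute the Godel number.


Encode each element as an exponent of the corresponding prime:
  2^2 = 4
  3^3 = 27
  5^4 = 625
Product = 4 * 27 * 625 = 67500

67500


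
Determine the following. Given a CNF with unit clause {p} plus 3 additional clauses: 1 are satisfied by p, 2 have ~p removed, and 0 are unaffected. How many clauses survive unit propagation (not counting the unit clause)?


Satisfied (removed): 1
Shortened (remain): 2
Unchanged (remain): 0
Remaining = 2 + 0 = 2

2


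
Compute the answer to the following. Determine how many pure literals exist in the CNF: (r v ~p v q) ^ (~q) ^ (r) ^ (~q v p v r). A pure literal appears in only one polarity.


Check each variable for pure literal status:
p: mixed (not pure)
q: mixed (not pure)
r: pure positive
Pure literal count = 1

1


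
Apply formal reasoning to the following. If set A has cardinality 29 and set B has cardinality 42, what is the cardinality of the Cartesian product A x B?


The Cartesian product A x B contains all ordered pairs (a, b).
|A x B| = |A| * |B| = 29 * 42 = 1218

1218


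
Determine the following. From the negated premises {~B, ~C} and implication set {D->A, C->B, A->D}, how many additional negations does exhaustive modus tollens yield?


Initial negated facts: {~B, ~C}
Apply modus tollens to closure:
  (no implication fires)
Final negated: {~B, ~C}
New negations: {(none)}
Count = 0

0


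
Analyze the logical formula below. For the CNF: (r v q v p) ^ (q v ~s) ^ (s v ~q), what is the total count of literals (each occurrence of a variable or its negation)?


Counting literals in each clause:
Clause 1: 3 literal(s)
Clause 2: 2 literal(s)
Clause 3: 2 literal(s)
Total = 7

7


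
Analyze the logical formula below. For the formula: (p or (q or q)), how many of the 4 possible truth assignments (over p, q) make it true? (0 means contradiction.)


Check all 4 assignments:
p=0, q=0: 0
p=0, q=1: 1
p=1, q=0: 1
p=1, q=1: 1
Count of True = 3

3


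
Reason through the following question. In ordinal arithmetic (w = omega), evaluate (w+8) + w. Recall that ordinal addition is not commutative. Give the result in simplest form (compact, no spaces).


Compute (w+8) + w.
Ordinal + is associative but NOT commutative; for finite n>0, n + w = w but w + n stays w+n.
(w+8) + w = w + (8+w) = w + w = w*2 (the finite tail 8 is absorbed by the right w).
Result = w*2

w*2


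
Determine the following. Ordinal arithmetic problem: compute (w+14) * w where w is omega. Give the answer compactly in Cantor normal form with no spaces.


Compute (w+14) * w.
Ordinal * is associative and left-distributive over +, but NOT commutative; for finite n>1, n*w = w but w*n stays w*n.
(w+14) * w = sup{(w+14)*k : k<w} = sup{w*k+14} = w^2 (the +14 tail is absorbed in the limit).
Result = w^2

w^2


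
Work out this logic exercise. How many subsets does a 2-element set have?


The power set of a set with n elements has 2^n elements.
|P(S)| = 2^2 = 4

4


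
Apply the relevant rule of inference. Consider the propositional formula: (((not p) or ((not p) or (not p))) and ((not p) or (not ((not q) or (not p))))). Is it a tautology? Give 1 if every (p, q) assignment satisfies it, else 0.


Check all 4 assignments:
p=0, q=0: 1
p=0, q=1: 1
p=1, q=0: 0
p=1, q=1: 0
Satisfying count = 2/4.
Tautology iff count = 4: no.

0


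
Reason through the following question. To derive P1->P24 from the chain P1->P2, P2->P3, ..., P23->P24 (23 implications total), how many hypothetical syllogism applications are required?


With 23 implications in a chain connecting 24 propositions:
P1->P2, P2->P3, ..., P23->P24
Steps needed = (number of implications) - 1 = 23 - 1 = 22

22


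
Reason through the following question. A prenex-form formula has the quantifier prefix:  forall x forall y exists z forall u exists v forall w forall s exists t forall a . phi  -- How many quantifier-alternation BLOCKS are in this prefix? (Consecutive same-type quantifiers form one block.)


Quantifier-type sequence: A A E A E A A E A  (A=forall, E=exists)
Group into maximal same-type runs:
  Ax2 | Ex1 | Ax1 | Ex1 | Ax2 | Ex1 | Ax1
Number of blocks = 7

7


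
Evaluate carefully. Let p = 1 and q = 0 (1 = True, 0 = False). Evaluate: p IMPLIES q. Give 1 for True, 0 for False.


p = 1, q = 0
Operation: p IMPLIES q
Evaluate: 1 IMPLIES 0 = 0

0


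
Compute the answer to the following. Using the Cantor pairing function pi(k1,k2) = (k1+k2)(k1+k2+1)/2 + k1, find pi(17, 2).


k1 + k2 = 19
(k1+k2)(k1+k2+1)/2 = 19 * 20 / 2 = 190
pi = 190 + 17 = 207

207


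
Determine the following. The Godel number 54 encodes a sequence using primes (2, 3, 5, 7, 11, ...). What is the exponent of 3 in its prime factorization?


Factorize 54 by dividing by 3 repeatedly.
Division steps: 3 divides 54 exactly 3 time(s).
Exponent of 3 = 3

3


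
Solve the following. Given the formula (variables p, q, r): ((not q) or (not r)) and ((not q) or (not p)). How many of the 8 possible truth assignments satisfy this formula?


Evaluate all 8 assignments for p, q, r:
p=0, q=0, r=0: 1
p=0, q=0, r=1: 1
p=0, q=1, r=0: 1
p=0, q=1, r=1: 0
p=1, q=0, r=0: 1
p=1, q=0, r=1: 1
p=1, q=1, r=0: 0
p=1, q=1, r=1: 0
Satisfying count = 5

5


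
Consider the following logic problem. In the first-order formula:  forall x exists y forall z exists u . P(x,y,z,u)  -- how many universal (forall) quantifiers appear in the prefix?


Quantifier prefix: forall x exists y forall z exists u
Mark each quantifier type:
  U E U E
Universal count = 2, Existential count = 2
Asked for universal (forall) quantifiers: 2

2


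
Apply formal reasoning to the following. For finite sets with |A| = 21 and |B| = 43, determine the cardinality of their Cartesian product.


The Cartesian product A x B contains all ordered pairs (a, b).
|A x B| = |A| * |B| = 21 * 43 = 903

903


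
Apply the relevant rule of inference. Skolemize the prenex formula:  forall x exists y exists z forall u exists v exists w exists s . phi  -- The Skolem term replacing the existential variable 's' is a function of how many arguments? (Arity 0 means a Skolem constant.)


Quantifier prefix: forall x exists y exists z forall u exists v exists w exists s
's' is existentially quantified at position 7.
Universal variables preceding it: x, u
Skolem function arity = 2

2


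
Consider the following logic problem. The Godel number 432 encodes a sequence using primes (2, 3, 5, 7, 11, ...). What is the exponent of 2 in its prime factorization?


Factorize 432 by dividing by 2 repeatedly.
Division steps: 2 divides 432 exactly 4 time(s).
Exponent of 2 = 4

4


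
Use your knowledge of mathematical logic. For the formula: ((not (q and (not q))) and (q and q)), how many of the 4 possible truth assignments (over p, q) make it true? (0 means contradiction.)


Check all 4 assignments:
p=0, q=0: 0
p=0, q=1: 1
p=1, q=0: 0
p=1, q=1: 1
Count of True = 2

2


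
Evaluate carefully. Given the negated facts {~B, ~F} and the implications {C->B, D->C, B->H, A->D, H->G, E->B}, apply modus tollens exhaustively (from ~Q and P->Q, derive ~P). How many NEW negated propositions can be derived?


Initial negated facts: {~B, ~F}
Apply modus tollens to closure:
  ~B and C->B  =>  ~C
  ~C and D->C  =>  ~D
  ~D and A->D  =>  ~A
  ~B and E->B  =>  ~E
Final negated: {~A, ~B, ~C, ~D, ~E, ~F}
New negations: {~A, ~C, ~D, ~E}
Count = 4

4


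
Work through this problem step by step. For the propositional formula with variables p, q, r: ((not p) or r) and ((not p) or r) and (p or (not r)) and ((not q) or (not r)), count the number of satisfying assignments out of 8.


Evaluate all 8 assignments for p, q, r:
p=0, q=0, r=0: 1
p=0, q=0, r=1: 0
p=0, q=1, r=0: 1
p=0, q=1, r=1: 0
p=1, q=0, r=0: 0
p=1, q=0, r=1: 1
p=1, q=1, r=0: 0
p=1, q=1, r=1: 0
Satisfying count = 3

3


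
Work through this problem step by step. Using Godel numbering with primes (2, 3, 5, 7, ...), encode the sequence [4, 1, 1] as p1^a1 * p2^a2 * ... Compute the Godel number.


Encode each element as an exponent of the corresponding prime:
  2^4 = 16
  3^1 = 3
  5^1 = 5
Product = 16 * 3 * 5 = 240

240


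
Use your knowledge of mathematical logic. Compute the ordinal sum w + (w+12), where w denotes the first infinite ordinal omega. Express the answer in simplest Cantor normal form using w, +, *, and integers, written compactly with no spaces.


Compute w + (w+12).
Ordinal + is associative but NOT commutative; for finite n>0, n + w = w but w + n stays w+n.
w + (w+12) = (w+w) + 12 = w*2+12.
Result = w*2+12

w*2+12


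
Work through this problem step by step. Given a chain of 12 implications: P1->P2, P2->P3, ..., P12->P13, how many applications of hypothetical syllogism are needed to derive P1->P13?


With 12 implications in a chain connecting 13 propositions:
P1->P2, P2->P3, ..., P12->P13
Steps needed = (number of implications) - 1 = 12 - 1 = 11

11


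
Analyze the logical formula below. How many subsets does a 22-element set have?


The power set of a set with n elements has 2^n elements.
|P(S)| = 2^22 = 4194304

4194304


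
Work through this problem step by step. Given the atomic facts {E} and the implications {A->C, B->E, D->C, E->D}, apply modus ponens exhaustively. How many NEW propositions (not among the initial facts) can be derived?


Initial facts: {E}
Apply modus ponens to closure:
  E and E->D  =>  D
  D and D->C  =>  C
Final known: {C, D, E}
New propositions: {C, D}
Count = 2

2


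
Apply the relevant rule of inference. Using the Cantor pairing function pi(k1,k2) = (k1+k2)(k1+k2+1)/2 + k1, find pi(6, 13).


k1 + k2 = 19
(k1+k2)(k1+k2+1)/2 = 19 * 20 / 2 = 190
pi = 190 + 6 = 196

196


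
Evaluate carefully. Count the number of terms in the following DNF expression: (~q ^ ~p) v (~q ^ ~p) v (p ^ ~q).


A DNF formula is a disjunction of terms (conjunctions).
Terms are separated by v.
Counting the disjuncts: 3 terms.

3


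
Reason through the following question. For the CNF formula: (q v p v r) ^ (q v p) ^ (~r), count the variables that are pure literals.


Check each variable for pure literal status:
p: pure positive
q: pure positive
r: mixed (not pure)
Pure literal count = 2

2


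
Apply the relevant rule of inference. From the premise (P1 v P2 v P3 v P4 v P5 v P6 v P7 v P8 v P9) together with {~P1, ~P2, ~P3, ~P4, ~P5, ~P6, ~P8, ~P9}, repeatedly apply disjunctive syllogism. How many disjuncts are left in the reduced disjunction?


Original disjuncts (9): P1, P2, P3, P4, P5, P6, P7, P8, P9
Negated (eliminate): ~P1, ~P2, ~P3, ~P4, ~P5, ~P6, ~P8, ~P9
Remaining disjuncts: P7
Count = 9 - 8 = 1

1


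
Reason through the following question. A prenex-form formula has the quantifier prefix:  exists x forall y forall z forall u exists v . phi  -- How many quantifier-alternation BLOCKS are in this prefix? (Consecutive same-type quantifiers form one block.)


Quantifier-type sequence: E A A A E  (A=forall, E=exists)
Group into maximal same-type runs:
  Ex1 | Ax3 | Ex1
Number of blocks = 3

3


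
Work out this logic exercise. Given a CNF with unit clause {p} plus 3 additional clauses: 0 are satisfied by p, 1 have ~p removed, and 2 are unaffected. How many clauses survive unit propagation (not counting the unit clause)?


Satisfied (removed): 0
Shortened (remain): 1
Unchanged (remain): 2
Remaining = 1 + 2 = 3

3


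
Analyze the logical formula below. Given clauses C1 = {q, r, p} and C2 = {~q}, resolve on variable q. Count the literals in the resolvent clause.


Remove q from C1 and ~q from C2.
C1 remainder: {r, p}
C2 remainder: {}
Union (resolvent): {p, r}
Resolvent has 2 literal(s).

2


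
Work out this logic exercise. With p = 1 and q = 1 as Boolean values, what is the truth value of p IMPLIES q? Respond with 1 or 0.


p = 1, q = 1
Operation: p IMPLIES q
Evaluate: 1 IMPLIES 1 = 1

1


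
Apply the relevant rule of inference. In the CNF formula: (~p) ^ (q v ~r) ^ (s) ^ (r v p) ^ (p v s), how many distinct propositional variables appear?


Identify each variable that appears in the formula.
Variables found: p, q, r, s
Count = 4

4


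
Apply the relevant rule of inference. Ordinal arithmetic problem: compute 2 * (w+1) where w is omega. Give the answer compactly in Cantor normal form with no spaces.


Compute 2 * (w+1).
Ordinal * is associative and left-distributive over +, but NOT commutative; for finite n>1, n*w = w but w*n stays w*n.
By left-distributivity: 2 * (w+1) = 2*w + 2*1 = w + 2 = w+2.
Result = w+2

w+2


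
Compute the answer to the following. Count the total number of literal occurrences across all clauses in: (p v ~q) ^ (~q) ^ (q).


Counting literals in each clause:
Clause 1: 2 literal(s)
Clause 2: 1 literal(s)
Clause 3: 1 literal(s)
Total = 4

4


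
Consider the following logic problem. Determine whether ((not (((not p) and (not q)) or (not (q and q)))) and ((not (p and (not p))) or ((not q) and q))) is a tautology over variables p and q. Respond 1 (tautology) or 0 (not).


Check all 4 assignments:
p=0, q=0: 0
p=0, q=1: 1
p=1, q=0: 0
p=1, q=1: 1
Satisfying count = 2/4.
Tautology iff count = 4: no.

0


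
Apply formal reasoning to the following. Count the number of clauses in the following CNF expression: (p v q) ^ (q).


A CNF formula is a conjunction of clauses.
Clauses are separated by ^.
Counting the conjuncts: 2 clauses.

2


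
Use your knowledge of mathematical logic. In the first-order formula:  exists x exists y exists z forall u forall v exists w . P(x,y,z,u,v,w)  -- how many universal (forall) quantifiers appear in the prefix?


Quantifier prefix: exists x exists y exists z forall u forall v exists w
Mark each quantifier type:
  E E E U U E
Universal count = 2, Existential count = 4
Asked for universal (forall) quantifiers: 2

2


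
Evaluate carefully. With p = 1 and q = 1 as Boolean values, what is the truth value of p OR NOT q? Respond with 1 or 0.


p = 1, q = 1
Operation: p OR NOT q
Evaluate: 1 OR NOT 1 = 1

1


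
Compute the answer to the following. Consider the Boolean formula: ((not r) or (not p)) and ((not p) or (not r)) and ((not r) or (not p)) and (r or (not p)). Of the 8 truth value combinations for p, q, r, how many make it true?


Evaluate all 8 assignments for p, q, r:
p=0, q=0, r=0: 1
p=0, q=0, r=1: 1
p=0, q=1, r=0: 1
p=0, q=1, r=1: 1
p=1, q=0, r=0: 0
p=1, q=0, r=1: 0
p=1, q=1, r=0: 0
p=1, q=1, r=1: 0
Satisfying count = 4

4


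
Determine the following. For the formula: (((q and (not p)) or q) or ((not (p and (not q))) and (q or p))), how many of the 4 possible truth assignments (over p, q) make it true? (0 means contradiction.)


Check all 4 assignments:
p=0, q=0: 0
p=0, q=1: 1
p=1, q=0: 0
p=1, q=1: 1
Count of True = 2

2


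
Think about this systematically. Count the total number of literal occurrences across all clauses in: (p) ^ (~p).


Counting literals in each clause:
Clause 1: 1 literal(s)
Clause 2: 1 literal(s)
Total = 2

2


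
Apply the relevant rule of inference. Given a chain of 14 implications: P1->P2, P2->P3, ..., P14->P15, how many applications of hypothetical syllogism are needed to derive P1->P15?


With 14 implications in a chain connecting 15 propositions:
P1->P2, P2->P3, ..., P14->P15
Steps needed = (number of implications) - 1 = 14 - 1 = 13

13


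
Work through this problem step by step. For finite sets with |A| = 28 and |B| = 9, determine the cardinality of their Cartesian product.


The Cartesian product A x B contains all ordered pairs (a, b).
|A x B| = |A| * |B| = 28 * 9 = 252

252


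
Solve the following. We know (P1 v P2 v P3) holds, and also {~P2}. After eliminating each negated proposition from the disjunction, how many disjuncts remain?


Original disjuncts (3): P1, P2, P3
Negated (eliminate): ~P2
Remaining disjuncts: P1, P3
Count = 3 - 1 = 2

2


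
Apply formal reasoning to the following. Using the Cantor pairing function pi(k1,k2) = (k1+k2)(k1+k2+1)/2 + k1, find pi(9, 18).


k1 + k2 = 27
(k1+k2)(k1+k2+1)/2 = 27 * 28 / 2 = 378
pi = 378 + 9 = 387

387


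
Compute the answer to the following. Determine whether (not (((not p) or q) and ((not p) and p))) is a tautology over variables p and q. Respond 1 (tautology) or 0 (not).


Check all 4 assignments:
p=0, q=0: 1
p=0, q=1: 1
p=1, q=0: 1
p=1, q=1: 1
Satisfying count = 4/4.
Tautology iff count = 4: yes.

1


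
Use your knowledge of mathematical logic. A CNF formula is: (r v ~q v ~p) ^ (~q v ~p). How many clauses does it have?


A CNF formula is a conjunction of clauses.
Clauses are separated by ^.
Counting the conjuncts: 2 clauses.

2


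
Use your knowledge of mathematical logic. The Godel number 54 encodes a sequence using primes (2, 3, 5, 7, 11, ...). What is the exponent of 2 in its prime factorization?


Factorize 54 by dividing by 2 repeatedly.
Division steps: 2 divides 54 exactly 1 time(s).
Exponent of 2 = 1

1


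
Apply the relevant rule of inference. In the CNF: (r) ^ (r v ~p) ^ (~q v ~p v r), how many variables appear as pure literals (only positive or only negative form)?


Check each variable for pure literal status:
p: pure negative
q: pure negative
r: pure positive
Pure literal count = 3

3


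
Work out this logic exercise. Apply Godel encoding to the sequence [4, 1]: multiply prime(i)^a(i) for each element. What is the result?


Encode each element as an exponent of the corresponding prime:
  2^4 = 16
  3^1 = 3
Product = 16 * 3 = 48

48


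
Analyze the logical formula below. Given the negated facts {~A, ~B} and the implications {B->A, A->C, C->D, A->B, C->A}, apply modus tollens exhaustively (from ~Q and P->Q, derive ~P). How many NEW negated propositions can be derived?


Initial negated facts: {~A, ~B}
Apply modus tollens to closure:
  ~A and C->A  =>  ~C
Final negated: {~A, ~B, ~C}
New negations: {~C}
Count = 1

1


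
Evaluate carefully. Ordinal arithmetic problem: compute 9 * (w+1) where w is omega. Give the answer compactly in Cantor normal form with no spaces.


Compute 9 * (w+1).
Ordinal * is associative and left-distributive over +, but NOT commutative; for finite n>1, n*w = w but w*n stays w*n.
By left-distributivity: 9 * (w+1) = 9*w + 9*1 = w + 9 = w+9.
Result = w+9

w+9


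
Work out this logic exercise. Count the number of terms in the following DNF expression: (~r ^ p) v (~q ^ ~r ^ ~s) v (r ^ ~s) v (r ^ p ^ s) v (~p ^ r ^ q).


A DNF formula is a disjunction of terms (conjunctions).
Terms are separated by v.
Counting the disjuncts: 5 terms.

5


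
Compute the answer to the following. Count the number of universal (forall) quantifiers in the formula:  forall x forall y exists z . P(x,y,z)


Quantifier prefix: forall x forall y exists z
Mark each quantifier type:
  U U E
Universal count = 2, Existential count = 1
Asked for universal (forall) quantifiers: 2

2


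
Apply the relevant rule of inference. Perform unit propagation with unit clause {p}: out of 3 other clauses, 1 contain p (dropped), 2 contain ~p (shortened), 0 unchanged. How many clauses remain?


Satisfied (removed): 1
Shortened (remain): 2
Unchanged (remain): 0
Remaining = 2 + 0 = 2

2


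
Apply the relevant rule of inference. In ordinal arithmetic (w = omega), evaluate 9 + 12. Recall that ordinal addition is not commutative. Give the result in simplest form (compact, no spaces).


Compute 9 + 12.
Ordinal + is associative but NOT commutative; for finite n>0, n + w = w but w + n stays w+n.
Both operands finite; ordinal + agrees with natural +: 9 + 12 = 21.
Result = 21

21


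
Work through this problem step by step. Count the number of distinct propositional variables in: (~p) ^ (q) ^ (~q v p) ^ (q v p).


Identify each variable that appears in the formula.
Variables found: p, q
Count = 2

2


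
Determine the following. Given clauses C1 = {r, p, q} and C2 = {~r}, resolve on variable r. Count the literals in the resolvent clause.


Remove r from C1 and ~r from C2.
C1 remainder: {p, q}
C2 remainder: {}
Union (resolvent): {p, q}
Resolvent has 2 literal(s).

2


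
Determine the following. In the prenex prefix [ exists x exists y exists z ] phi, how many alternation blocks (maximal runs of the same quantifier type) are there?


Quantifier-type sequence: E E E  (A=forall, E=exists)
Group into maximal same-type runs:
  Ex3
Number of blocks = 1

1


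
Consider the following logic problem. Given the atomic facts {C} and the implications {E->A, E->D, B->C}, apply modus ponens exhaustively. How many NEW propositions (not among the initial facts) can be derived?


Initial facts: {C}
Apply modus ponens to closure:
  (no implication fires)
Final known: {C}
New propositions: {(none)}
Count = 0

0


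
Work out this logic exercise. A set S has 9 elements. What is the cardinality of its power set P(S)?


The power set of a set with n elements has 2^n elements.
|P(S)| = 2^9 = 512

512


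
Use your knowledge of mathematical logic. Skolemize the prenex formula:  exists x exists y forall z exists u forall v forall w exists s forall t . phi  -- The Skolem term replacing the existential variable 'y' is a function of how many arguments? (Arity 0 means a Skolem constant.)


Quantifier prefix: exists x exists y forall z exists u forall v forall w exists s forall t
'y' is existentially quantified at position 2.
No universal quantifiers precede it.
Skolem function arity = 0 (a Skolem constant)

0


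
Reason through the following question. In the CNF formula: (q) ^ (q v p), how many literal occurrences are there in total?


Counting literals in each clause:
Clause 1: 1 literal(s)
Clause 2: 2 literal(s)
Total = 3

3


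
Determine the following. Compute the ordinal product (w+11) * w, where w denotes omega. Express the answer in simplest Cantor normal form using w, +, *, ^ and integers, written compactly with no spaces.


Compute (w+11) * w.
Ordinal * is associative and left-distributive over +, but NOT commutative; for finite n>1, n*w = w but w*n stays w*n.
(w+11) * w = sup{(w+11)*k : k<w} = sup{w*k+11} = w^2 (the +11 tail is absorbed in the limit).
Result = w^2

w^2


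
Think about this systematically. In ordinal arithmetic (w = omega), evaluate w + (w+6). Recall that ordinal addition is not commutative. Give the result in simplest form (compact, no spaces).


Compute w + (w+6).
Ordinal + is associative but NOT commutative; for finite n>0, n + w = w but w + n stays w+n.
w + (w+6) = (w+w) + 6 = w*2+6.
Result = w*2+6

w*2+6


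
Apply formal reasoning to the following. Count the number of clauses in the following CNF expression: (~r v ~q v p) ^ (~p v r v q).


A CNF formula is a conjunction of clauses.
Clauses are separated by ^.
Counting the conjuncts: 2 clauses.

2


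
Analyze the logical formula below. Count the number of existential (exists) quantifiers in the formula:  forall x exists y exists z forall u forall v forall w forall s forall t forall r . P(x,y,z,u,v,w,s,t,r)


Quantifier prefix: forall x exists y exists z forall u forall v forall w forall s forall t forall r
Mark each quantifier type:
  U E E U U U U U U
Universal count = 7, Existential count = 2
Asked for existential (exists) quantifiers: 2

2


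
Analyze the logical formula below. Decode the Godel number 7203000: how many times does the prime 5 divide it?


Factorize 7203000 by dividing by 5 repeatedly.
Division steps: 5 divides 7203000 exactly 3 time(s).
Exponent of 5 = 3

3


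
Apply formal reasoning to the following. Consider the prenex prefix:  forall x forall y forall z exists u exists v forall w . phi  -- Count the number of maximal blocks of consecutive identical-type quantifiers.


Quantifier-type sequence: A A A E E A  (A=forall, E=exists)
Group into maximal same-type runs:
  Ax3 | Ex2 | Ax1
Number of blocks = 3

3


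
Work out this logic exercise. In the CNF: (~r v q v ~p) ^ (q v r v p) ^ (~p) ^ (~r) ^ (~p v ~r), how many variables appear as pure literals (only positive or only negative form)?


Check each variable for pure literal status:
p: mixed (not pure)
q: pure positive
r: mixed (not pure)
Pure literal count = 1

1


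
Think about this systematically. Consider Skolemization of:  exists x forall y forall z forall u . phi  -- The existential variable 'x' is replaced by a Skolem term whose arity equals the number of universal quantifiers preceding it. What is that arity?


Quantifier prefix: exists x forall y forall z forall u
'x' is existentially quantified at position 1.
No universal quantifiers precede it.
Skolem function arity = 0 (a Skolem constant)

0


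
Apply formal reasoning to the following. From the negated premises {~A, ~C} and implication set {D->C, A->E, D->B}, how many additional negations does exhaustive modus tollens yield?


Initial negated facts: {~A, ~C}
Apply modus tollens to closure:
  ~C and D->C  =>  ~D
Final negated: {~A, ~C, ~D}
New negations: {~D}
Count = 1

1


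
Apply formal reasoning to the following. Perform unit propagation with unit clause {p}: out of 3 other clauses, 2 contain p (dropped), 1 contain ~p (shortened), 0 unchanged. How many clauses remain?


Satisfied (removed): 2
Shortened (remain): 1
Unchanged (remain): 0
Remaining = 1 + 0 = 1

1


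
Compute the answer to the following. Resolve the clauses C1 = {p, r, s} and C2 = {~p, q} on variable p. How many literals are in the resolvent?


Remove p from C1 and ~p from C2.
C1 remainder: {r, s}
C2 remainder: {q}
Union (resolvent): {q, r, s}
Resolvent has 3 literal(s).

3


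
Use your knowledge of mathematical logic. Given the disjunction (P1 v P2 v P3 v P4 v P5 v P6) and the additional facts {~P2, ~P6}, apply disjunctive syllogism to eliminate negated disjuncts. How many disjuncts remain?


Original disjuncts (6): P1, P2, P3, P4, P5, P6
Negated (eliminate): ~P2, ~P6
Remaining disjuncts: P1, P3, P4, P5
Count = 6 - 2 = 4

4


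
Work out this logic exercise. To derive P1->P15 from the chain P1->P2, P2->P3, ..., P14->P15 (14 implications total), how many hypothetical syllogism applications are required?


With 14 implications in a chain connecting 15 propositions:
P1->P2, P2->P3, ..., P14->P15
Steps needed = (number of implications) - 1 = 14 - 1 = 13

13


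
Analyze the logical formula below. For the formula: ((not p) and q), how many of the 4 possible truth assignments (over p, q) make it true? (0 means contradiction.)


Check all 4 assignments:
p=0, q=0: 0
p=0, q=1: 1
p=1, q=0: 0
p=1, q=1: 0
Count of True = 1

1


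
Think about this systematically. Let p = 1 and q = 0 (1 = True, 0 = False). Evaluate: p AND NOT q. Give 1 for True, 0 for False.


p = 1, q = 0
Operation: p AND NOT q
Evaluate: 1 AND NOT 0 = 1

1


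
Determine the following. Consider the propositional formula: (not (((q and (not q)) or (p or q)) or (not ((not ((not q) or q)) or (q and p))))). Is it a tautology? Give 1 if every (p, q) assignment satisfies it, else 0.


Check all 4 assignments:
p=0, q=0: 0
p=0, q=1: 0
p=1, q=0: 0
p=1, q=1: 0
Satisfying count = 0/4.
Tautology iff count = 4: no.

0


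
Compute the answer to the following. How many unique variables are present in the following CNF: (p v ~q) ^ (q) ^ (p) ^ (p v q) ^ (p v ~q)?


Identify each variable that appears in the formula.
Variables found: p, q
Count = 2

2


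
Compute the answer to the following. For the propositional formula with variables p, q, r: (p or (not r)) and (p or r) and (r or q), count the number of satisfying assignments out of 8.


Evaluate all 8 assignments for p, q, r:
p=0, q=0, r=0: 0
p=0, q=0, r=1: 0
p=0, q=1, r=0: 0
p=0, q=1, r=1: 0
p=1, q=0, r=0: 0
p=1, q=0, r=1: 1
p=1, q=1, r=0: 1
p=1, q=1, r=1: 1
Satisfying count = 3

3


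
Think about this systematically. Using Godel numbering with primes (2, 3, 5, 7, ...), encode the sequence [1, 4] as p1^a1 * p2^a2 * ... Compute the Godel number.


Encode each element as an exponent of the corresponding prime:
  2^1 = 2
  3^4 = 81
Product = 2 * 81 = 162

162


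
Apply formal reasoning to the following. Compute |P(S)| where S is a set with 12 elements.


The power set of a set with n elements has 2^n elements.
|P(S)| = 2^12 = 4096

4096


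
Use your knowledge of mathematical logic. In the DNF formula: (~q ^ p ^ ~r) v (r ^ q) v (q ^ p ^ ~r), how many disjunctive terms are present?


A DNF formula is a disjunction of terms (conjunctions).
Terms are separated by v.
Counting the disjuncts: 3 terms.

3


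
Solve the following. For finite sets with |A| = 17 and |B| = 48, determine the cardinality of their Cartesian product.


The Cartesian product A x B contains all ordered pairs (a, b).
|A x B| = |A| * |B| = 17 * 48 = 816

816


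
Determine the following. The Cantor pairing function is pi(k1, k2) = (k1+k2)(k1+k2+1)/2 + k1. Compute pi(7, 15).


k1 + k2 = 22
(k1+k2)(k1+k2+1)/2 = 22 * 23 / 2 = 253
pi = 253 + 7 = 260

260


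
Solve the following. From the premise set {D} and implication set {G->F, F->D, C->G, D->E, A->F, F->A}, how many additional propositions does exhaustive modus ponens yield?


Initial facts: {D}
Apply modus ponens to closure:
  D and D->E  =>  E
Final known: {D, E}
New propositions: {E}
Count = 1

1


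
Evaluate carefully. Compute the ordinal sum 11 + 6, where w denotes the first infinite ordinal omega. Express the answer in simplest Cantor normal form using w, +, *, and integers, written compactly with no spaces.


Compute 11 + 6.
Ordinal + is associative but NOT commutative; for finite n>0, n + w = w but w + n stays w+n.
Both operands finite; ordinal + agrees with natural +: 11 + 6 = 17.
Result = 17

17


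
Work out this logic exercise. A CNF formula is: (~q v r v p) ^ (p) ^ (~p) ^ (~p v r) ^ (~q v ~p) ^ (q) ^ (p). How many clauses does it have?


A CNF formula is a conjunction of clauses.
Clauses are separated by ^.
Counting the conjuncts: 7 clauses.

7


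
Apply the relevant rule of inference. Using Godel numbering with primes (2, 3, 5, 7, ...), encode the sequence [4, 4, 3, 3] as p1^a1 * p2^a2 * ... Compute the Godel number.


Encode each element as an exponent of the corresponding prime:
  2^4 = 16
  3^4 = 81
  5^3 = 125
  7^3 = 343
Product = 16 * 81 * 125 * 343 = 55566000

55566000


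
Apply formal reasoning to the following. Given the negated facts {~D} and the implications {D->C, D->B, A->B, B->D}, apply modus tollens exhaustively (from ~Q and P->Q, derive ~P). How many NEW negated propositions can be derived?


Initial negated facts: {~D}
Apply modus tollens to closure:
  ~D and B->D  =>  ~B
  ~B and A->B  =>  ~A
Final negated: {~A, ~B, ~D}
New negations: {~A, ~B}
Count = 2

2


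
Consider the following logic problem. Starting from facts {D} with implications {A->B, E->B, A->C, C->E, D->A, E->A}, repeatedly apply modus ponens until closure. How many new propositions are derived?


Initial facts: {D}
Apply modus ponens to closure:
  D and D->A  =>  A
  A and A->B  =>  B
  A and A->C  =>  C
  C and C->E  =>  E
Final known: {A, B, C, D, E}
New propositions: {A, B, C, E}
Count = 4

4


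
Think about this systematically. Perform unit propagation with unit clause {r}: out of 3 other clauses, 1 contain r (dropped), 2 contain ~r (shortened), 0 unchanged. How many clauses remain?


Satisfied (removed): 1
Shortened (remain): 2
Unchanged (remain): 0
Remaining = 2 + 0 = 2

2


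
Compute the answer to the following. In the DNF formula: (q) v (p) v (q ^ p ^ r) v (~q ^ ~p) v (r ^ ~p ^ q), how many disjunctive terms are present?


A DNF formula is a disjunction of terms (conjunctions).
Terms are separated by v.
Counting the disjuncts: 5 terms.

5


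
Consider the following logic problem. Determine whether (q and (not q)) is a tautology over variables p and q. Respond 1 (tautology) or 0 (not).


Check all 4 assignments:
p=0, q=0: 0
p=0, q=1: 0
p=1, q=0: 0
p=1, q=1: 0
Satisfying count = 0/4.
Tautology iff count = 4: no.

0


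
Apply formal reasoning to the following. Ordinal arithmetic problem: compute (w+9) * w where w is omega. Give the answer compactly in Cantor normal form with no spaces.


Compute (w+9) * w.
Ordinal * is associative and left-distributive over +, but NOT commutative; for finite n>1, n*w = w but w*n stays w*n.
(w+9) * w = sup{(w+9)*k : k<w} = sup{w*k+9} = w^2 (the +9 tail is absorbed in the limit).
Result = w^2

w^2


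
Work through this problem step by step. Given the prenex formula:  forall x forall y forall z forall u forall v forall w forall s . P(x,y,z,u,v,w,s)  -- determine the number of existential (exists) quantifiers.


Quantifier prefix: forall x forall y forall z forall u forall v forall w forall s
Mark each quantifier type:
  U U U U U U U
Universal count = 7, Existential count = 0
Asked for existential (exists) quantifiers: 0

0


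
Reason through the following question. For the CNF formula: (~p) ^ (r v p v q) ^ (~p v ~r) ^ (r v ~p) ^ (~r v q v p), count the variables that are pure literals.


Check each variable for pure literal status:
p: mixed (not pure)
q: pure positive
r: mixed (not pure)
Pure literal count = 1

1
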